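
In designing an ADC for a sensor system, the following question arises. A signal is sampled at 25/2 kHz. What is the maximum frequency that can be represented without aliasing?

The maximum frequency that can be represented without aliasing
is the Nyquist frequency: f_max = f_s / 2 = 25/2 kHz / 2 = 25/4 kHz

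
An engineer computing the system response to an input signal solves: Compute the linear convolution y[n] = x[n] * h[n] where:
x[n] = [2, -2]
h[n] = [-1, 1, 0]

y[n] = sum_k x[k]*h[n-k]. Output length = len(x) + len(h) - 1 = 2 + 3 - 1 = 4.
y[0] = 2*-1 = -2
y[1] = -2*-1 + 2*1 = 4
y[2] = -2*1 + 2*0 = -2
y[3] = -2*0 = 0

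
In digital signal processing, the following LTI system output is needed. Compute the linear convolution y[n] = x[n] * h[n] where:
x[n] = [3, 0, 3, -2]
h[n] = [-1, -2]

y[n] = sum_k x[k]*h[n-k]. Output length = len(x) + len(h) - 1 = 4 + 2 - 1 = 5.
y[0] = 3*-1 = -3
y[1] = 0*-1 + 3*-2 = -6
y[2] = 3*-1 + 0*-2 = -3
y[3] = -2*-1 + 3*-2 = -4
y[4] = -2*-2 = 4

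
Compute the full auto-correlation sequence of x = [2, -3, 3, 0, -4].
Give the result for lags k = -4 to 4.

r_xx[k] = sum_m x[m]*x[m+k], indexed from 0, for k = -4 to 4:
  r_xx[-4] = x[4]*x[0] = -8
  r_xx[-3] = x[3]*x[0] + x[4]*x[1] = 12
  r_xx[-2] = x[2]*x[0] + x[3]*x[1] + x[4]*x[2] = -6
  r_xx[-1] = x[1]*x[0] + x[2]*x[1] + x[3]*x[2] + x[4]*x[3] = -15
  r_xx[0] = x[0]*x[0] + x[1]*x[1] + x[2]*x[2] + x[3]*x[3] + x[4]*x[4] = 38
  r_xx[1] = x[0]*x[1] + x[1]*x[2] + x[2]*x[3] + x[3]*x[4] = -15
  r_xx[2] = x[0]*x[2] + x[1]*x[3] + x[2]*x[4] = -6
  r_xx[3] = x[0]*x[3] + x[1]*x[4] = 12
  r_xx[4] = x[0]*x[4] = -8
r_xx = [-8, 12, -6, -15, 38, -15, -6, 12, -8]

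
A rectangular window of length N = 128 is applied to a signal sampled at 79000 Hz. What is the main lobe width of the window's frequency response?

For a rectangular window of length N,
the main lobe width in frequency is 2*f_s/N.
= 2*79000/128 = 9875/8 Hz
This determines the minimum frequency separation for resolving two sinusoids.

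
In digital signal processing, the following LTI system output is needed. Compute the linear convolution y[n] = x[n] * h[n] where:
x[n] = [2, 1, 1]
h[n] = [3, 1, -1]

y[n] = sum_k x[k]*h[n-k]. Output length = len(x) + len(h) - 1 = 3 + 3 - 1 = 5.
y[0] = 2*3 = 6
y[1] = 1*3 + 2*1 = 5
y[2] = 1*3 + 1*1 + 2*-1 = 2
y[3] = 1*1 + 1*-1 = 0
y[4] = 1*-1 = -1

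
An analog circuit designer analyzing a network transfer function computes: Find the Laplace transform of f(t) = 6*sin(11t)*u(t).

Standard pair: sin(wt)*u(t) <-> w/(s^2+w^2)
With w = 11: L{6*sin(11t)*u(t)} = 66/(s^2+121)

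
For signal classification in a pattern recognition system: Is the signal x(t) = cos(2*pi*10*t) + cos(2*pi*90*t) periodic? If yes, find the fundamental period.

f1 = 10 Hz, f2 = 90 Hz
Period T1 = 1/10, T2 = 1/90
Ratio T1/T2 = 90/10, which is rational.
The signal is periodic with fundamental period T = 1/GCD(10,90) = 1/10 s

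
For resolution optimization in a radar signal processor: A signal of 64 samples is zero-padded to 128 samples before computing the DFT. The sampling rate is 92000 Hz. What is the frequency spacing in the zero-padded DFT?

Original DFT: N = 64, resolution = f_s/N = 92000/64 = 2875/2 Hz
Zero-padded DFT: N = 128, resolution = f_s/N = 92000/128 = 2875/4 Hz
Zero-padding interpolates the spectrum (finer frequency grid)
but does NOT improve the true spectral resolution (ability to resolve close frequencies).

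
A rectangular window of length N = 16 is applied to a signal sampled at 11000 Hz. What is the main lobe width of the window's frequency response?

For a rectangular window of length N,
the main lobe width in frequency is 2*f_s/N.
= 2*11000/16 = 1375 Hz
This determines the minimum frequency separation for resolving two sinusoids.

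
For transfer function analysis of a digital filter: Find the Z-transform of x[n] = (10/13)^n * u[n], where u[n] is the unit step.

The Z-transform of a^n * u[n] is z/(z-a) for |z| > |a|.
Here a = 10/13, so X(z) = z/(z - (10/13)) = 13z/(13z - 10)
ROC: |z| > 10/13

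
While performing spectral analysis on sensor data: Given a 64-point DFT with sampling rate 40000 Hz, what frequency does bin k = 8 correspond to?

The frequency of DFT bin k is: f_k = k * f_s / N
f_8 = 8 * 40000 / 64 = 5000 Hz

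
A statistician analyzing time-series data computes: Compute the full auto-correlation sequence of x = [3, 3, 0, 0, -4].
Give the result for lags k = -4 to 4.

r_xx[k] = sum_m x[m]*x[m+k], indexed from 0, for k = -4 to 4:
  r_xx[-4] = x[4]*x[0] = -12
  r_xx[-3] = x[3]*x[0] + x[4]*x[1] = -12
  r_xx[-2] = x[2]*x[0] + x[3]*x[1] + x[4]*x[2] = 0
  r_xx[-1] = x[1]*x[0] + x[2]*x[1] + x[3]*x[2] + x[4]*x[3] = 9
  r_xx[0] = x[0]*x[0] + x[1]*x[1] + x[2]*x[2] + x[3]*x[3] + x[4]*x[4] = 34
  r_xx[1] = x[0]*x[1] + x[1]*x[2] + x[2]*x[3] + x[3]*x[4] = 9
  r_xx[2] = x[0]*x[2] + x[1]*x[3] + x[2]*x[4] = 0
  r_xx[3] = x[0]*x[3] + x[1]*x[4] = -12
  r_xx[4] = x[0]*x[4] = -12
r_xx = [-12, -12, 0, 9, 34, 9, 0, -12, -12]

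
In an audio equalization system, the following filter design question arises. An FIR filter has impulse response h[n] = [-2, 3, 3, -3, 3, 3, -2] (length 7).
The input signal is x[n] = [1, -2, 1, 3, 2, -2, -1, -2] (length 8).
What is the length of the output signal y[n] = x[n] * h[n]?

For linear convolution, the output length is:
len(y) = len(x) + len(h) - 1 = 8 + 7 - 1 = 14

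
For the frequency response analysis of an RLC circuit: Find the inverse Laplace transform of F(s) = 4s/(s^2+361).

Standard pair: s/(s^2+w^2) <-> cos(wt)*u(t)
With k=4, w=19: f(t) = 4*cos(19t)*u(t)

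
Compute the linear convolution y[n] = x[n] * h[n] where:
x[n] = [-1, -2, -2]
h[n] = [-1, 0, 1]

y[n] = sum_k x[k]*h[n-k]. Output length = len(x) + len(h) - 1 = 3 + 3 - 1 = 5.
y[0] = -1*-1 = 1
y[1] = -2*-1 + -1*0 = 2
y[2] = -2*-1 + -2*0 + -1*1 = 1
y[3] = -2*0 + -2*1 = -2
y[4] = -2*1 = -2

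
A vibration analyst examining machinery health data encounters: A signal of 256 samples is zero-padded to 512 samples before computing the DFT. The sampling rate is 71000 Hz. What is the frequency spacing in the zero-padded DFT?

Original DFT: N = 256, resolution = f_s/N = 71000/256 = 8875/32 Hz
Zero-padded DFT: N = 512, resolution = f_s/N = 71000/512 = 8875/64 Hz
Zero-padding interpolates the spectrum (finer frequency grid)
but does NOT improve the true spectral resolution (ability to resolve close frequencies).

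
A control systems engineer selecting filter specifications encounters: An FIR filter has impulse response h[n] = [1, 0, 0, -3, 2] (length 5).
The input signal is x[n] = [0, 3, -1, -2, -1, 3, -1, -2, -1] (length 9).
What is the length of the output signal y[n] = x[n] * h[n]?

For linear convolution, the output length is:
len(y) = len(x) + len(h) - 1 = 9 + 5 - 1 = 13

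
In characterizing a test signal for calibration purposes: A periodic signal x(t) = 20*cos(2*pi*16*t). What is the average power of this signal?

Average power of A*cos(wt) is A^2/2.
P = 20^2 / 2 = 400/2 = 200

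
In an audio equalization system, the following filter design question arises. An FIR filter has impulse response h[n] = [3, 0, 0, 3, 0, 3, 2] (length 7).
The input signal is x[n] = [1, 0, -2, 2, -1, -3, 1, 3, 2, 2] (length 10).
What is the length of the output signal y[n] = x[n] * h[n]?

For linear convolution, the output length is:
len(y) = len(x) + len(h) - 1 = 10 + 7 - 1 = 16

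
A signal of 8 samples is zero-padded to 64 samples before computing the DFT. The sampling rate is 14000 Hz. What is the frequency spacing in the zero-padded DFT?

Original DFT: N = 8, resolution = f_s/N = 14000/8 = 1750 Hz
Zero-padded DFT: N = 64, resolution = f_s/N = 14000/64 = 875/4 Hz
Zero-padding interpolates the spectrum (finer frequency grid)
but does NOT improve the true spectral resolution (ability to resolve close frequencies).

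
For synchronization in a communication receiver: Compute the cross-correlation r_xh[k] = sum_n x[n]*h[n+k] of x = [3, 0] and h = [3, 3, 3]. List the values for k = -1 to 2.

Both sequences indexed from 0 and zero outside their support.
Lags with overlap: k = -1 to 2.
  r_xh[-1] = x[1]*h[0] = 0
  r_xh[0] = x[0]*h[0] + x[1]*h[1] = 9
  r_xh[1] = x[0]*h[1] + x[1]*h[2] = 9
  r_xh[2] = x[0]*h[2] = 9
r_xh = [0, 9, 9, 9] (for k = -1, ..., 2)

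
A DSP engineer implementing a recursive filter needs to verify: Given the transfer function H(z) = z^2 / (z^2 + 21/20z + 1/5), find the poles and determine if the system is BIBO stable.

Poles are roots of the denominator: z^2 + 21/20z + 1/5 = 0.
Quadratic formula: z = [-(21/20) +/- sqrt((21/20)^2 - 4*(1/5))] / 2
Discriminant = 441/400 - 4/5 = 121/400; sqrt = 11/20.
z = (-21/20 +/- 11/20) / 2 => z = -1/4 or z = -4/5.
|p1| = 1/4, |p2| = 4/5.
For BIBO stability, all poles must lie inside the unit circle (|p| < 1).
System is STABLE since both |p| < 1.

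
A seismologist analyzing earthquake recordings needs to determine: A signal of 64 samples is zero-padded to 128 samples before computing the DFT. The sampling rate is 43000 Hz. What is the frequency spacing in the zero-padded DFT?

Original DFT: N = 64, resolution = f_s/N = 43000/64 = 5375/8 Hz
Zero-padded DFT: N = 128, resolution = f_s/N = 43000/128 = 5375/16 Hz
Zero-padding interpolates the spectrum (finer frequency grid)
but does NOT improve the true spectral resolution (ability to resolve close frequencies).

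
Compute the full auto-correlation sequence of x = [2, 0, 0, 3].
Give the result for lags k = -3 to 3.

r_xx[k] = sum_m x[m]*x[m+k], indexed from 0, for k = -3 to 3:
  r_xx[-3] = x[3]*x[0] = 6
  r_xx[-2] = x[2]*x[0] + x[3]*x[1] = 0
  r_xx[-1] = x[1]*x[0] + x[2]*x[1] + x[3]*x[2] = 0
  r_xx[0] = x[0]*x[0] + x[1]*x[1] + x[2]*x[2] + x[3]*x[3] = 13
  r_xx[1] = x[0]*x[1] + x[1]*x[2] + x[2]*x[3] = 0
  r_xx[2] = x[0]*x[2] + x[1]*x[3] = 0
  r_xx[3] = x[0]*x[3] = 6
r_xx = [6, 0, 0, 13, 0, 0, 6]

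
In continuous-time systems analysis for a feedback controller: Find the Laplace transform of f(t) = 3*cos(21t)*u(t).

Standard pair: cos(wt)*u(t) <-> s/(s^2+w^2)
With w = 21: L{3*cos(21t)*u(t)} = 3s/(s^2+441)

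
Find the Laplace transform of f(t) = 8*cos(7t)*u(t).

Standard pair: cos(wt)*u(t) <-> s/(s^2+w^2)
With w = 7: L{8*cos(7t)*u(t)} = 8s/(s^2+49)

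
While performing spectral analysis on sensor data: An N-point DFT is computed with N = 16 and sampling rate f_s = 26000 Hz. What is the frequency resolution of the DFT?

DFT frequency resolution = f_s / N
= 26000 / 16 = 1625 Hz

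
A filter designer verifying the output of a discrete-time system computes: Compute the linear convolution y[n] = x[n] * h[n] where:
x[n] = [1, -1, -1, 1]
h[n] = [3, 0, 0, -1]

y[n] = sum_k x[k]*h[n-k]. Output length = len(x) + len(h) - 1 = 4 + 4 - 1 = 7.
y[0] = 1*3 = 3
y[1] = -1*3 + 1*0 = -3
y[2] = -1*3 + -1*0 + 1*0 = -3
y[3] = 1*3 + -1*0 + -1*0 + 1*-1 = 2
y[4] = 1*0 + -1*0 + -1*-1 = 1
y[5] = 1*0 + -1*-1 = 1
y[6] = 1*-1 = -1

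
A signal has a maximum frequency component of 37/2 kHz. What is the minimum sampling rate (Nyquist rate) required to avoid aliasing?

By the Nyquist-Shannon sampling theorem,
the minimum sampling rate (Nyquist rate) must be at least 2 * f_max.
Nyquist rate = 2 * 37/2 kHz = 37 kHz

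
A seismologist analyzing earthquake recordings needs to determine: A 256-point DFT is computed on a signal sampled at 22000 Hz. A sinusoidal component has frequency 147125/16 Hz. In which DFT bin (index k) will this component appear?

DFT frequency resolution = f_s/N = 22000/256 = 1375/16 Hz
Bin index k = f_signal / resolution = 147125/16 / 1375/16 = 107
The signal frequency 147125/16 Hz falls in DFT bin k = 107.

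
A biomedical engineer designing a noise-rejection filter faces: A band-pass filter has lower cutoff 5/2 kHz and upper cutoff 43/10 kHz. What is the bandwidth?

Bandwidth = f_high - f_low
= 43/10 kHz - 5/2 kHz = 9/5 kHz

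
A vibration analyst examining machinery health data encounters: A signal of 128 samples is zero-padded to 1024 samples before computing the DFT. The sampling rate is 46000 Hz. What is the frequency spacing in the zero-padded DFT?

Original DFT: N = 128, resolution = f_s/N = 46000/128 = 2875/8 Hz
Zero-padded DFT: N = 1024, resolution = f_s/N = 46000/1024 = 2875/64 Hz
Zero-padding interpolates the spectrum (finer frequency grid)
but does NOT improve the true spectral resolution (ability to resolve close frequencies).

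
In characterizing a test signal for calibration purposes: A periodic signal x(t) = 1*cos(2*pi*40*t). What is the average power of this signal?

Average power of A*cos(wt) is A^2/2.
P = 1^2 / 2 = 1/2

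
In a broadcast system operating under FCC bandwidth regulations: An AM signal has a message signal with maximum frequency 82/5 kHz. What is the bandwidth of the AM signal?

In AM (double-sideband), the bandwidth is twice the message frequency.
BW = 2 * f_m = 2 * 82/5 kHz = 164/5 kHz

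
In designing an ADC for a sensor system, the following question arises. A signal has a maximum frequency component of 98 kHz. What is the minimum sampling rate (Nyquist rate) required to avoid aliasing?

By the Nyquist-Shannon sampling theorem,
the minimum sampling rate (Nyquist rate) must be at least 2 * f_max.
Nyquist rate = 2 * 98 kHz = 196 kHz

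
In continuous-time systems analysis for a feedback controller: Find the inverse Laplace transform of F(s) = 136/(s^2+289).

Standard pair: w/(s^2+w^2) <-> sin(wt)*u(t)
Recognize w^2 = 289, so w = 17; numerator 136 = 8*17.
f(t) = 8*sin(17t)*u(t)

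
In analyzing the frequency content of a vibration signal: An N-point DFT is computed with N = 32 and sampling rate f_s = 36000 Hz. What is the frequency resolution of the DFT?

DFT frequency resolution = f_s / N
= 36000 / 32 = 1125 Hz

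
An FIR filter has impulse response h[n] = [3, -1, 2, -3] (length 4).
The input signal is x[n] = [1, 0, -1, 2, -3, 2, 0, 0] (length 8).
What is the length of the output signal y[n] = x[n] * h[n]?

For linear convolution, the output length is:
len(y) = len(x) + len(h) - 1 = 8 + 4 - 1 = 11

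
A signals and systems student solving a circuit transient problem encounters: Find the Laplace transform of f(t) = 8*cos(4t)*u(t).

Standard pair: cos(wt)*u(t) <-> s/(s^2+w^2)
With w = 4: L{8*cos(4t)*u(t)} = 8s/(s^2+16)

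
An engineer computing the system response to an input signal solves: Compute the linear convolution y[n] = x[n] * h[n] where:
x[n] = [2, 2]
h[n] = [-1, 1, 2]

y[n] = sum_k x[k]*h[n-k]. Output length = len(x) + len(h) - 1 = 2 + 3 - 1 = 4.
y[0] = 2*-1 = -2
y[1] = 2*-1 + 2*1 = 0
y[2] = 2*1 + 2*2 = 6
y[3] = 2*2 = 4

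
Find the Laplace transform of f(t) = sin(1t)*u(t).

Standard pair: sin(wt)*u(t) <-> w/(s^2+w^2)
With w = 1: L{sin(1t)*u(t)} = 1/(s^2+1)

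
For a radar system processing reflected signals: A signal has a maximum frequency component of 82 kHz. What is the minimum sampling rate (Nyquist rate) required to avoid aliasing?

By the Nyquist-Shannon sampling theorem,
the minimum sampling rate (Nyquist rate) must be at least 2 * f_max.
Nyquist rate = 2 * 82 kHz = 164 kHz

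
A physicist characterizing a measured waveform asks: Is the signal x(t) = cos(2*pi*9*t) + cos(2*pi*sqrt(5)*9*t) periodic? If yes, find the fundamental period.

f1 = 9 Hz, f2 = 9*sqrt(5) Hz
Ratio f2/f1 = sqrt(5), which is irrational.
Since the frequency ratio is irrational, no common period exists.
The signal is not periodic.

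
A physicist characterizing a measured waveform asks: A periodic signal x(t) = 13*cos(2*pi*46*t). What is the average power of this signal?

Average power of A*cos(wt) is A^2/2.
P = 13^2 / 2 = 169/2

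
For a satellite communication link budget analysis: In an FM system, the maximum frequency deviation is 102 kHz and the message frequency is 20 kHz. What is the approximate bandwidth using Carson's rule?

Carson's rule: BW = 2*(delta_f + f_m)
= 2*(102 + 20) kHz = 244 kHz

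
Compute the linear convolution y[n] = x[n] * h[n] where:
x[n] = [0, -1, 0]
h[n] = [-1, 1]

y[n] = sum_k x[k]*h[n-k]. Output length = len(x) + len(h) - 1 = 3 + 2 - 1 = 4.
y[0] = 0*-1 = 0
y[1] = -1*-1 + 0*1 = 1
y[2] = 0*-1 + -1*1 = -1
y[3] = 0*1 = 0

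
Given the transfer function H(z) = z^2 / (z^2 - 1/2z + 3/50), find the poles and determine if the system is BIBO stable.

Poles are roots of the denominator: z^2 - 1/2z + 3/50 = 0.
Quadratic formula: z = [-(-1/2) +/- sqrt((-1/2)^2 - 4*(3/50))] / 2
Discriminant = 1/4 - 6/25 = 1/100; sqrt = 1/10.
z = (1/2 +/- 1/10) / 2 => z = 3/10 or z = 1/5.
|p1| = 3/10, |p2| = 1/5.
For BIBO stability, all poles must lie inside the unit circle (|p| < 1).
System is STABLE since both |p| < 1.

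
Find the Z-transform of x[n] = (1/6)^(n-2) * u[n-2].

Time-shifting property: if X(z) = Z{x[n]}, then Z{x[n-d]} = z^(-d) * X(z)
X(z) = z/(z - 1/6) for x[n] = (1/6)^n * u[n]
Z{x[n-2]} = z^(-2) * z/(z - 1/6) = z^(-1)/(z - 1/6)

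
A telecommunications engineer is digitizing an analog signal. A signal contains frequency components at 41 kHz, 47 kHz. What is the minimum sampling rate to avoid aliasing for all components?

The highest frequency component is f_max = 47 kHz.
Nyquist rate = 2 * f_max = 2 * 47 kHz = 94 kHz.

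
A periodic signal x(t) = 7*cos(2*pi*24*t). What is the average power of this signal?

Average power of A*cos(wt) is A^2/2.
P = 7^2 / 2 = 49/2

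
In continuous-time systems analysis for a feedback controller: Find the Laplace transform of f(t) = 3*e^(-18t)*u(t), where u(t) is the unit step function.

Standard Laplace transform pair:
e^(-at)*u(t) <-> 1/(s+a)
With a = 18: L{3*e^(-18t)*u(t)} = 3/(s+18), ROC: Re(s) > -18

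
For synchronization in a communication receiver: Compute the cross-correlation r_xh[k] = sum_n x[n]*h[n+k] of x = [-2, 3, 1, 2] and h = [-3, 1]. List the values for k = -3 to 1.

Both sequences indexed from 0 and zero outside their support.
Lags with overlap: k = -3 to 1.
  r_xh[-3] = x[3]*h[0] = -6
  r_xh[-2] = x[2]*h[0] + x[3]*h[1] = -1
  r_xh[-1] = x[1]*h[0] + x[2]*h[1] = -8
  r_xh[0] = x[0]*h[0] + x[1]*h[1] = 9
  r_xh[1] = x[0]*h[1] = -2
r_xh = [-6, -1, -8, 9, -2] (for k = -3, ..., 1)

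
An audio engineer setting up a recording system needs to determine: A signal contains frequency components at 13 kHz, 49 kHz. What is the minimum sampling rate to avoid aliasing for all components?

The highest frequency component is f_max = 49 kHz.
Nyquist rate = 2 * f_max = 2 * 49 kHz = 98 kHz.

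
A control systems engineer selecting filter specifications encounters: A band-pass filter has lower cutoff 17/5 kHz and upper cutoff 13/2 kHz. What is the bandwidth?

Bandwidth = f_high - f_low
= 13/2 kHz - 17/5 kHz = 31/10 kHz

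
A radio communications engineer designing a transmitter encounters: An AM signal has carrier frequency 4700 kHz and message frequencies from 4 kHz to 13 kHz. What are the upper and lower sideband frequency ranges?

Upper sideband (USB) = fc + [fm_low, fm_high] = 4700 + [4, 13] = [4704, 4713] kHz
Lower sideband (LSB) = fc - [fm_high, fm_low] = 4700 - [13, 4] = [4687, 4696] kHz
Total occupied spectrum: 4687 kHz to 4713 kHz (plus carrier at 4700 kHz)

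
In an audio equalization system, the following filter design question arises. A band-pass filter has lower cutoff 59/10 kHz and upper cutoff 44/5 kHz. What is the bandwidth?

Bandwidth = f_high - f_low
= 44/5 kHz - 59/10 kHz = 29/10 kHz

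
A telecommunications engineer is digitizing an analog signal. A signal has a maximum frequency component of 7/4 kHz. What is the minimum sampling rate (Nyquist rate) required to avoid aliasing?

By the Nyquist-Shannon sampling theorem,
the minimum sampling rate (Nyquist rate) must be at least 2 * f_max.
Nyquist rate = 2 * 7/4 kHz = 7/2 kHz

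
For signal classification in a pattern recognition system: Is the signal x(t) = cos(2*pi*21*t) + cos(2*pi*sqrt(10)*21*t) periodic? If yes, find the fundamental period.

f1 = 21 Hz, f2 = 21*sqrt(10) Hz
Ratio f2/f1 = sqrt(10), which is irrational.
Since the frequency ratio is irrational, no common period exists.
The signal is not periodic.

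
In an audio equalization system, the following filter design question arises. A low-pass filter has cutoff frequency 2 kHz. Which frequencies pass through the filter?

A low-pass filter passes all frequencies below the cutoff frequency 2 kHz and attenuates higher frequencies.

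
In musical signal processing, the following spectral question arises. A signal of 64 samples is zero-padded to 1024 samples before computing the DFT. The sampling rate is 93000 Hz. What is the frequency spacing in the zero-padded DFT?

Original DFT: N = 64, resolution = f_s/N = 93000/64 = 11625/8 Hz
Zero-padded DFT: N = 1024, resolution = f_s/N = 93000/1024 = 11625/128 Hz
Zero-padding interpolates the spectrum (finer frequency grid)
but does NOT improve the true spectral resolution (ability to resolve close frequencies).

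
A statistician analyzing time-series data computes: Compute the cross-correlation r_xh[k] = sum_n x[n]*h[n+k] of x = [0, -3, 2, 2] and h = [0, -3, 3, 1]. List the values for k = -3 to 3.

Both sequences indexed from 0 and zero outside their support.
Lags with overlap: k = -3 to 3.
  r_xh[-3] = x[3]*h[0] = 0
  r_xh[-2] = x[2]*h[0] + x[3]*h[1] = -6
  r_xh[-1] = x[1]*h[0] + x[2]*h[1] + x[3]*h[2] = 0
  r_xh[0] = x[0]*h[0] + x[1]*h[1] + x[2]*h[2] + x[3]*h[3] = 17
  r_xh[1] = x[0]*h[1] + x[1]*h[2] + x[2]*h[3] = -7
  r_xh[2] = x[0]*h[2] + x[1]*h[3] = -3
  r_xh[3] = x[0]*h[3] = 0
r_xh = [0, -6, 0, 17, -7, -3, 0] (for k = -3, ..., 3)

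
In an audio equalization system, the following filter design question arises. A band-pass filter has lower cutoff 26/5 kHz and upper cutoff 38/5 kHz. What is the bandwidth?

Bandwidth = f_high - f_low
= 38/5 kHz - 26/5 kHz = 12/5 kHz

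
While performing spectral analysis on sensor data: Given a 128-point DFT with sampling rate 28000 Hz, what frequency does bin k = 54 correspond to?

The frequency of DFT bin k is: f_k = k * f_s / N
f_54 = 54 * 28000 / 128 = 23625/2 Hz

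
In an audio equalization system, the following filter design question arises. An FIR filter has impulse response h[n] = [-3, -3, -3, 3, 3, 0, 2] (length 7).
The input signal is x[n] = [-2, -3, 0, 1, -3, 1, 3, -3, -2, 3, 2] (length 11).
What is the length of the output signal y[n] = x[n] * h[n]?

For linear convolution, the output length is:
len(y) = len(x) + len(h) - 1 = 11 + 7 - 1 = 17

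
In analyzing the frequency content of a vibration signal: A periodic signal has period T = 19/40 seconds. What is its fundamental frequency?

The fundamental frequency is the reciprocal of the period.
f = 1/T = 1/(19/40) = 40/19 Hz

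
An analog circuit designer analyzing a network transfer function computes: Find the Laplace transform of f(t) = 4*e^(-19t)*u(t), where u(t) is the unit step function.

Standard Laplace transform pair:
e^(-at)*u(t) <-> 1/(s+a)
With a = 19: L{4*e^(-19t)*u(t)} = 4/(s+19), ROC: Re(s) > -19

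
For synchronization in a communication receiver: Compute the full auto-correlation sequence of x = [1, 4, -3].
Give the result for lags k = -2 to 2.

r_xx[k] = sum_m x[m]*x[m+k], indexed from 0, for k = -2 to 2:
  r_xx[-2] = x[2]*x[0] = -3
  r_xx[-1] = x[1]*x[0] + x[2]*x[1] = -8
  r_xx[0] = x[0]*x[0] + x[1]*x[1] + x[2]*x[2] = 26
  r_xx[1] = x[0]*x[1] + x[1]*x[2] = -8
  r_xx[2] = x[0]*x[2] = -3
r_xx = [-3, -8, 26, -8, -3]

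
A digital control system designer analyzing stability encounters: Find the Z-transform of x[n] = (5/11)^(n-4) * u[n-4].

Time-shifting property: if X(z) = Z{x[n]}, then Z{x[n-d]} = z^(-d) * X(z)
X(z) = z/(z - 5/11) for x[n] = (5/11)^n * u[n]
Z{x[n-4]} = z^(-4) * z/(z - 5/11) = z^(-3)/(z - 5/11)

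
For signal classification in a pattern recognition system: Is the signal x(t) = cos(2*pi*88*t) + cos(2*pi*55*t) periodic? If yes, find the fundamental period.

f1 = 88 Hz, f2 = 55 Hz
Period T1 = 1/88, T2 = 1/55
Ratio T1/T2 = 55/88, which is rational.
The signal is periodic with fundamental period T = 1/GCD(88,55) = 1/11 s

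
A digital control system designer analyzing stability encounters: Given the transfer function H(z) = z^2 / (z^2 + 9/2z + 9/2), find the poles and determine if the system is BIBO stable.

Poles are roots of the denominator: z^2 + 9/2z + 9/2 = 0.
Quadratic formula: z = [-(9/2) +/- sqrt((9/2)^2 - 4*(9/2))] / 2
Discriminant = 81/4 - 18 = 9/4; sqrt = 3/2.
z = (-9/2 +/- 3/2) / 2 => z = -3/2 or z = -3.
|p1| = 3/2, |p2| = 3.
For BIBO stability, all poles must lie inside the unit circle (|p| < 1).
System is UNSTABLE since at least one |p| >= 1.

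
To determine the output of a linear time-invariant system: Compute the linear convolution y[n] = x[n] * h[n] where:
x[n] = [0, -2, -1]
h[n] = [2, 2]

y[n] = sum_k x[k]*h[n-k]. Output length = len(x) + len(h) - 1 = 3 + 2 - 1 = 4.
y[0] = 0*2 = 0
y[1] = -2*2 + 0*2 = -4
y[2] = -1*2 + -2*2 = -6
y[3] = -1*2 = -2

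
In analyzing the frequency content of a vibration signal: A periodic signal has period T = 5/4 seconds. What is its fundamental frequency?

The fundamental frequency is the reciprocal of the period.
f = 1/T = 1/(5/4) = 4/5 Hz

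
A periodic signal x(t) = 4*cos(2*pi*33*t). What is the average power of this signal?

Average power of A*cos(wt) is A^2/2.
P = 4^2 / 2 = 16/2 = 8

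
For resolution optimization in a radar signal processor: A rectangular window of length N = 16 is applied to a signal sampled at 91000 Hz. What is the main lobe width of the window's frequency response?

For a rectangular window of length N,
the main lobe width in frequency is 2*f_s/N.
= 2*91000/16 = 11375 Hz
This determines the minimum frequency separation for resolving two sinusoids.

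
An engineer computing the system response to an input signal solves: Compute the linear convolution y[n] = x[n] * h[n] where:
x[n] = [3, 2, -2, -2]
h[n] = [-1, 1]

y[n] = sum_k x[k]*h[n-k]. Output length = len(x) + len(h) - 1 = 4 + 2 - 1 = 5.
y[0] = 3*-1 = -3
y[1] = 2*-1 + 3*1 = 1
y[2] = -2*-1 + 2*1 = 4
y[3] = -2*-1 + -2*1 = 0
y[4] = -2*1 = -2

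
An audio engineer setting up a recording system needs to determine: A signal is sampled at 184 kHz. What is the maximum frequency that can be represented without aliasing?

The maximum frequency that can be represented without aliasing
is the Nyquist frequency: f_max = f_s / 2 = 184 kHz / 2 = 92 kHz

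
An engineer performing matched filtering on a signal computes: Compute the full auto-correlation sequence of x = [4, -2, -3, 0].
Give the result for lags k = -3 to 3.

r_xx[k] = sum_m x[m]*x[m+k], indexed from 0, for k = -3 to 3:
  r_xx[-3] = x[3]*x[0] = 0
  r_xx[-2] = x[2]*x[0] + x[3]*x[1] = -12
  r_xx[-1] = x[1]*x[0] + x[2]*x[1] + x[3]*x[2] = -2
  r_xx[0] = x[0]*x[0] + x[1]*x[1] + x[2]*x[2] + x[3]*x[3] = 29
  r_xx[1] = x[0]*x[1] + x[1]*x[2] + x[2]*x[3] = -2
  r_xx[2] = x[0]*x[2] + x[1]*x[3] = -12
  r_xx[3] = x[0]*x[3] = 0
r_xx = [0, -12, -2, 29, -2, -12, 0]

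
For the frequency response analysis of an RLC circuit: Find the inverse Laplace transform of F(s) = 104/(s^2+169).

Standard pair: w/(s^2+w^2) <-> sin(wt)*u(t)
Recognize w^2 = 169, so w = 13; numerator 104 = 8*13.
f(t) = 8*sin(13t)*u(t)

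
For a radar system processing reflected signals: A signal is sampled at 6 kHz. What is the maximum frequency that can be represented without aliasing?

The maximum frequency that can be represented without aliasing
is the Nyquist frequency: f_max = f_s / 2 = 6 kHz / 2 = 3 kHz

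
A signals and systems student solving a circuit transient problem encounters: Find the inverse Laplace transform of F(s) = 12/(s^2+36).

Standard pair: w/(s^2+w^2) <-> sin(wt)*u(t)
Recognize w^2 = 36, so w = 6; numerator 12 = 2*6.
f(t) = 2*sin(6t)*u(t)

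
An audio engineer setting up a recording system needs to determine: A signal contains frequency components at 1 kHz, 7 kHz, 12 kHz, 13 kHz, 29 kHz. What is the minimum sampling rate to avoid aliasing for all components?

The highest frequency component is f_max = 29 kHz.
Nyquist rate = 2 * f_max = 2 * 29 kHz = 58 kHz.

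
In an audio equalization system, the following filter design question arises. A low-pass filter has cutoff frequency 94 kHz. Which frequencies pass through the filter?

A low-pass filter passes all frequencies below the cutoff frequency 94 kHz and attenuates higher frequencies.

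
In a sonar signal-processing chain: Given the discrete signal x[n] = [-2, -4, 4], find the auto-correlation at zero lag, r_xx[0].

The auto-correlation at zero lag r_xx[0] equals the signal energy.
r_xx[0] = sum of x[n]^2 = (-2)^2 + (-4)^2 + 4^2
= 4 + 16 + 16 = 36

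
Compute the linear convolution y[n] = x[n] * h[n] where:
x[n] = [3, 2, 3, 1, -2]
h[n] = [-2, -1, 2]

y[n] = sum_k x[k]*h[n-k]. Output length = len(x) + len(h) - 1 = 5 + 3 - 1 = 7.
y[0] = 3*-2 = -6
y[1] = 2*-2 + 3*-1 = -7
y[2] = 3*-2 + 2*-1 + 3*2 = -2
y[3] = 1*-2 + 3*-1 + 2*2 = -1
y[4] = -2*-2 + 1*-1 + 3*2 = 9
y[5] = -2*-1 + 1*2 = 4
y[6] = -2*2 = -4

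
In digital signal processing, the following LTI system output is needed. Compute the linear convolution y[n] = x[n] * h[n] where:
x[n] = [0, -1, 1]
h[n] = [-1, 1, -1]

y[n] = sum_k x[k]*h[n-k]. Output length = len(x) + len(h) - 1 = 3 + 3 - 1 = 5.
y[0] = 0*-1 = 0
y[1] = -1*-1 + 0*1 = 1
y[2] = 1*-1 + -1*1 + 0*-1 = -2
y[3] = 1*1 + -1*-1 = 2
y[4] = 1*-1 = -1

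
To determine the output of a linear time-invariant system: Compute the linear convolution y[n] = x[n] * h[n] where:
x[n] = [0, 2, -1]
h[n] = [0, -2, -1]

y[n] = sum_k x[k]*h[n-k]. Output length = len(x) + len(h) - 1 = 3 + 3 - 1 = 5.
y[0] = 0*0 = 0
y[1] = 2*0 + 0*-2 = 0
y[2] = -1*0 + 2*-2 + 0*-1 = -4
y[3] = -1*-2 + 2*-1 = 0
y[4] = -1*-1 = 1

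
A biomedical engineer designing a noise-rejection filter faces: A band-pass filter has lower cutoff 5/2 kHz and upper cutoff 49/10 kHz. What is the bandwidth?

Bandwidth = f_high - f_low
= 49/10 kHz - 5/2 kHz = 12/5 kHz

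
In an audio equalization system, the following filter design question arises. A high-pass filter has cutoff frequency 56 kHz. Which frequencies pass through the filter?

A high-pass filter passes all frequencies above the cutoff frequency 56 kHz and attenuates lower frequencies.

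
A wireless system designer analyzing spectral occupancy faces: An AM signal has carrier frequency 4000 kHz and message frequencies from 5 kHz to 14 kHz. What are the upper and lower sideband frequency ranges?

Upper sideband (USB) = fc + [fm_low, fm_high] = 4000 + [5, 14] = [4005, 4014] kHz
Lower sideband (LSB) = fc - [fm_high, fm_low] = 4000 - [14, 5] = [3986, 3995] kHz
Total occupied spectrum: 3986 kHz to 4014 kHz (plus carrier at 4000 kHz)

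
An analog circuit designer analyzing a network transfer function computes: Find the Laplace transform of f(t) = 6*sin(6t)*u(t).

Standard pair: sin(wt)*u(t) <-> w/(s^2+w^2)
With w = 6: L{6*sin(6t)*u(t)} = 36/(s^2+36)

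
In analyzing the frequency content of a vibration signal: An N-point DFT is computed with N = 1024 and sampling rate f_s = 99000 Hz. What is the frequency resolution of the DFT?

DFT frequency resolution = f_s / N
= 99000 / 1024 = 12375/128 Hz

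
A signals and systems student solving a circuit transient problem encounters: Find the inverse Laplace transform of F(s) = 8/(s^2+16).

Standard pair: w/(s^2+w^2) <-> sin(wt)*u(t)
Recognize w^2 = 16, so w = 4; numerator 8 = 2*4.
f(t) = 2*sin(4t)*u(t)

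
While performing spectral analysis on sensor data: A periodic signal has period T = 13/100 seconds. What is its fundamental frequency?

The fundamental frequency is the reciprocal of the period.
f = 1/T = 1/(13/100) = 100/13 Hz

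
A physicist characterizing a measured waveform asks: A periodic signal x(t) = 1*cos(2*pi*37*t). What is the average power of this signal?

Average power of A*cos(wt) is A^2/2.
P = 1^2 / 2 = 1/2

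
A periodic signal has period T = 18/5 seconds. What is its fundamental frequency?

The fundamental frequency is the reciprocal of the period.
f = 1/T = 1/(18/5) = 5/18 Hz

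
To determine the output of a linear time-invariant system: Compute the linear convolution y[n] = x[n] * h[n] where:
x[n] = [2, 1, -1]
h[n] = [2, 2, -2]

y[n] = sum_k x[k]*h[n-k]. Output length = len(x) + len(h) - 1 = 3 + 3 - 1 = 5.
y[0] = 2*2 = 4
y[1] = 1*2 + 2*2 = 6
y[2] = -1*2 + 1*2 + 2*-2 = -4
y[3] = -1*2 + 1*-2 = -4
y[4] = -1*-2 = 2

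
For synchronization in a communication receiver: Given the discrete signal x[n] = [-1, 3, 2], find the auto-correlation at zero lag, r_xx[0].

The auto-correlation at zero lag r_xx[0] equals the signal energy.
r_xx[0] = sum of x[n]^2 = (-1)^2 + 3^2 + 2^2
= 1 + 9 + 4 = 14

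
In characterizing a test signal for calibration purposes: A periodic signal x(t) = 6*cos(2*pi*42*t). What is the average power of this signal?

Average power of A*cos(wt) is A^2/2.
P = 6^2 / 2 = 36/2 = 18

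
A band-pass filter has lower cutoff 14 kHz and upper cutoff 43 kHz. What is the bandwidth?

Bandwidth = f_high - f_low
= 43 kHz - 14 kHz = 29 kHz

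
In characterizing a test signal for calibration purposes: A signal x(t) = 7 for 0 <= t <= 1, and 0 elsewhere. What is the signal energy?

Energy = integral of |x(t)|^2 dt over the signal duration
= 7^2 * 1 = 49 * 1 = 49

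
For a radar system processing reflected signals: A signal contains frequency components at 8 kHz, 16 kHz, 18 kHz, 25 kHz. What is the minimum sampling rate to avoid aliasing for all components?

The highest frequency component is f_max = 25 kHz.
Nyquist rate = 2 * f_max = 2 * 25 kHz = 50 kHz.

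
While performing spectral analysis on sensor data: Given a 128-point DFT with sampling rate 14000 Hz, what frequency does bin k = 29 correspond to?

The frequency of DFT bin k is: f_k = k * f_s / N
f_29 = 29 * 14000 / 128 = 25375/8 Hz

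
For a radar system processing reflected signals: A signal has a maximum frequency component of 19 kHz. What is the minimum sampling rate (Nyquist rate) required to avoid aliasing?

By the Nyquist-Shannon sampling theorem,
the minimum sampling rate (Nyquist rate) must be at least 2 * f_max.
Nyquist rate = 2 * 19 kHz = 38 kHz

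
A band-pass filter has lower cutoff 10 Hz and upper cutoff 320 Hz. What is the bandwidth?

Bandwidth = f_high - f_low
= 320 Hz - 10 Hz = 310 Hz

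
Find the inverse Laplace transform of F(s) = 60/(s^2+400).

Standard pair: w/(s^2+w^2) <-> sin(wt)*u(t)
Recognize w^2 = 400, so w = 20; numerator 60 = 3*20.
f(t) = 3*sin(20t)*u(t)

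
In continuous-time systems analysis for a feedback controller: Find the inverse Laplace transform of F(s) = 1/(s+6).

Standard pair: k/(s+a) <-> k*e^(-at)*u(t)
With k=1, a=6: f(t) = e^(-6t)*u(t)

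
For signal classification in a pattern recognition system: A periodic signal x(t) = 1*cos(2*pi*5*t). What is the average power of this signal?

Average power of A*cos(wt) is A^2/2.
P = 1^2 / 2 = 1/2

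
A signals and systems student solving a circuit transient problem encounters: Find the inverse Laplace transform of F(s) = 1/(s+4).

Standard pair: k/(s+a) <-> k*e^(-at)*u(t)
With k=1, a=4: f(t) = e^(-4t)*u(t)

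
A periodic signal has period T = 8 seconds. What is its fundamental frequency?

The fundamental frequency is the reciprocal of the period.
f = 1/T = 1/(8) = 1/8 Hz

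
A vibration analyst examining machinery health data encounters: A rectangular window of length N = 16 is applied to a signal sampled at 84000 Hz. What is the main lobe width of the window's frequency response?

For a rectangular window of length N,
the main lobe width in frequency is 2*f_s/N.
= 2*84000/16 = 10500 Hz
This determines the minimum frequency separation for resolving two sinusoids.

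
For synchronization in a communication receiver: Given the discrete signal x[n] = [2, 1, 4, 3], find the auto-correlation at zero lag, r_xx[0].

The auto-correlation at zero lag r_xx[0] equals the signal energy.
r_xx[0] = sum of x[n]^2 = 2^2 + 1^2 + 4^2 + 3^2
= 4 + 1 + 16 + 9 = 30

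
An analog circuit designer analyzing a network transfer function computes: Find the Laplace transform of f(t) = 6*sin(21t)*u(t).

Standard pair: sin(wt)*u(t) <-> w/(s^2+w^2)
With w = 21: L{6*sin(21t)*u(t)} = 126/(s^2+441)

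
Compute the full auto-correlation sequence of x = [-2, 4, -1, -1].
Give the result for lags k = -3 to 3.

r_xx[k] = sum_m x[m]*x[m+k], indexed from 0, for k = -3 to 3:
  r_xx[-3] = x[3]*x[0] = 2
  r_xx[-2] = x[2]*x[0] + x[3]*x[1] = -2
  r_xx[-1] = x[1]*x[0] + x[2]*x[1] + x[3]*x[2] = -11
  r_xx[0] = x[0]*x[0] + x[1]*x[1] + x[2]*x[2] + x[3]*x[3] = 22
  r_xx[1] = x[0]*x[1] + x[1]*x[2] + x[2]*x[3] = -11
  r_xx[2] = x[0]*x[2] + x[1]*x[3] = -2
  r_xx[3] = x[0]*x[3] = 2
r_xx = [2, -2, -11, 22, -11, -2, 2]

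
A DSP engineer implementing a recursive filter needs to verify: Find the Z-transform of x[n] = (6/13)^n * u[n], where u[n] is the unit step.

The Z-transform of a^n * u[n] is z/(z-a) for |z| > |a|.
Here a = 6/13, so X(z) = z/(z - (6/13)) = 13z/(13z - 6)
ROC: |z| > 6/13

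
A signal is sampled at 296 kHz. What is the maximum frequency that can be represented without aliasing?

The maximum frequency that can be represented without aliasing
is the Nyquist frequency: f_max = f_s / 2 = 296 kHz / 2 = 148 kHz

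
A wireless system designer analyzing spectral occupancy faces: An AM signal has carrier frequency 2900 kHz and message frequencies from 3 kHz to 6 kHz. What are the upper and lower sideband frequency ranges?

Upper sideband (USB) = fc + [fm_low, fm_high] = 2900 + [3, 6] = [2903, 2906] kHz
Lower sideband (LSB) = fc - [fm_high, fm_low] = 2900 - [6, 3] = [2894, 2897] kHz
Total occupied spectrum: 2894 kHz to 2906 kHz (plus carrier at 2900 kHz)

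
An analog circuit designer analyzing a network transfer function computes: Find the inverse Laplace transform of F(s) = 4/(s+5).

Standard pair: k/(s+a) <-> k*e^(-at)*u(t)
With k=4, a=5: f(t) = 4*e^(-5t)*u(t)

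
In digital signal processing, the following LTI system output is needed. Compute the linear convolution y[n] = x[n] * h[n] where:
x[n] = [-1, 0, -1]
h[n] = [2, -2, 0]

y[n] = sum_k x[k]*h[n-k]. Output length = len(x) + len(h) - 1 = 3 + 3 - 1 = 5.
y[0] = -1*2 = -2
y[1] = 0*2 + -1*-2 = 2
y[2] = -1*2 + 0*-2 + -1*0 = -2
y[3] = -1*-2 + 0*0 = 2
y[4] = -1*0 = 0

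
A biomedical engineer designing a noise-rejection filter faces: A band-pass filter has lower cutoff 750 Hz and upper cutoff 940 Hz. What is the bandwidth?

Bandwidth = f_high - f_low
= 940 Hz - 750 Hz = 190 Hz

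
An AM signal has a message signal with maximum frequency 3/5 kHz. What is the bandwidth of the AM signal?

In AM (double-sideband), the bandwidth is twice the message frequency.
BW = 2 * f_m = 2 * 3/5 kHz = 6/5 kHz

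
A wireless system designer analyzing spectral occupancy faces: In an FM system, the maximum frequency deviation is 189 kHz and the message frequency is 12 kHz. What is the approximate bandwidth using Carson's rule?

Carson's rule: BW = 2*(delta_f + f_m)
= 2*(189 + 12) kHz = 402 kHz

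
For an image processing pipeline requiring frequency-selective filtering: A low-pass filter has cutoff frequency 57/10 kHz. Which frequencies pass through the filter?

A low-pass filter passes all frequencies below the cutoff frequency 57/10 kHz and attenuates higher frequencies.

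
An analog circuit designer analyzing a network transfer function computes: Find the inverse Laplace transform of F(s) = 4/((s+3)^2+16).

Standard pair: w/((s+a)^2+w^2) <-> e^(-at)*sin(wt)*u(t)
With a=3, w=4: f(t) = e^(-3t)*sin(4t)*u(t)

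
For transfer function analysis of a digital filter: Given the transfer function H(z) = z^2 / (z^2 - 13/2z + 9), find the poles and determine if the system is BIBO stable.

Poles are roots of the denominator: z^2 - 13/2z + 9 = 0.
Quadratic formula: z = [-(-13/2) +/- sqrt((-13/2)^2 - 4*(9))] / 2
Discriminant = 169/4 - 36 = 25/4; sqrt = 5/2.
z = (13/2 +/- 5/2) / 2 => z = 9/2 or z = 2.
|p1| = 2, |p2| = 9/2.
For BIBO stability, all poles must lie inside the unit circle (|p| < 1).
System is UNSTABLE since at least one |p| >= 1.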